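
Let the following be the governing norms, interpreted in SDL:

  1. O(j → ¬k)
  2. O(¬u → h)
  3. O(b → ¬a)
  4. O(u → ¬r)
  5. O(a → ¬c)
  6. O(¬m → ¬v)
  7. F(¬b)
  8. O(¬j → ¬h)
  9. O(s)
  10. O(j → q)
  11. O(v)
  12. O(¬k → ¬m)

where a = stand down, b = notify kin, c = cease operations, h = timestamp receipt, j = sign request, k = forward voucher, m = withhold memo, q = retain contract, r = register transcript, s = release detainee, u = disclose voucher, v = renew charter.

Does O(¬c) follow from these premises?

No

Premise 5 is O(a → ¬c), but O(a) is not derivable from the premises, so it does not yield O(¬c).
No other premise forces O(¬c). An ideal world satisfying every premise can still have ¬c false, so O(¬c) is not derivable.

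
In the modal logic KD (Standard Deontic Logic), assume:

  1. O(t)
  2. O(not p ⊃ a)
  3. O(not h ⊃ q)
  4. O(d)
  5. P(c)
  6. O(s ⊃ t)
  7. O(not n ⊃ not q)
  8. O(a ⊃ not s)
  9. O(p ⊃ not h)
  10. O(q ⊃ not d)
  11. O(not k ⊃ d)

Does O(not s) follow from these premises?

Premise 4 gives O(d).
Premise 10 is O(q ⊃ not d); contrapositively O(d ⊃ not q). Since O(d) holds, K gives O(not q).
Premise 3, O(not h ⊃ q), contraposes to O(not q ⊃ h); with O(not q) we get O(h).
Premise 9 is O(p ⊃ not h); contrapositively O(h ⊃ not p). Since O(h) holds, K gives O(not p).
From O(not p) and premise 2, O(not p ⊃ a), we obtain O(a).
Applying K to premise 8 (O(a ⊃ not s)) and O(a) yields O(not s).
Premises 1, 5, 6, 7, 11 do not contribute to this derivation.
So O(not s) follows.

Yes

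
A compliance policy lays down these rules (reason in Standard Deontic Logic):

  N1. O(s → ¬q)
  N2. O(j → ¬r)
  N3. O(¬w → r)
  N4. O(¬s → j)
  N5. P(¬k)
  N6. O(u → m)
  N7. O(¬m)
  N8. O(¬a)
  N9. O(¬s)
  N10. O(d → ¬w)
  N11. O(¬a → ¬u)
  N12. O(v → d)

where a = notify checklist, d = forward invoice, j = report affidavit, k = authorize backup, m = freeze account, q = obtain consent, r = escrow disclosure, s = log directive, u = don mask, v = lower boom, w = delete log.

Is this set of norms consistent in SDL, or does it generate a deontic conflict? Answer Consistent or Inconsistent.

Premise 6 is O(u → m), but O(u) is not derivable from the premises, so it does not yield O(m).
So O(m) is not derivable, and the apparent clash with O(¬m) does not arise.
A world satisfying every obligation exists (e.g. a=false, d=false, j=true, k=false, m=false, q=false, r=false, s=false, u=false, v=false, w=true); no atom is both obligatory and forbidden, so the set is consistent.

Consistent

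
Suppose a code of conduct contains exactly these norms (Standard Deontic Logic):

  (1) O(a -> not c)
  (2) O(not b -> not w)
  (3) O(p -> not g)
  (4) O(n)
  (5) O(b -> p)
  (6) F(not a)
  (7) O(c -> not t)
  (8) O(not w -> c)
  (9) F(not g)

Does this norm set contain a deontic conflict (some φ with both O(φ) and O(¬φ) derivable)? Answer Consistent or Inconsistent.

Premise 6, F(not a), is equivalent to O(a).
Applying K to premise 1 (O(a -> not c)) and O(a) yields O(not c).
Premise 8 is O(not w -> c); contrapositively O(not c -> w). Since O(not c) holds, K gives O(w).
Premise 2 is O(not b -> not w); contrapositively O(w -> b). Since O(w) holds, K gives O(b).
Applying K to premise 5 (O(b -> p)) and O(b) yields O(p).
From O(p) and premise 3, O(p -> not g), we obtain O(not g).
But premise 9, F(not g), means O(g).
We now have both O(not g) and O(g) — g is simultaneously obligatory and forbidden, violating the D-axiom.

Inconsistent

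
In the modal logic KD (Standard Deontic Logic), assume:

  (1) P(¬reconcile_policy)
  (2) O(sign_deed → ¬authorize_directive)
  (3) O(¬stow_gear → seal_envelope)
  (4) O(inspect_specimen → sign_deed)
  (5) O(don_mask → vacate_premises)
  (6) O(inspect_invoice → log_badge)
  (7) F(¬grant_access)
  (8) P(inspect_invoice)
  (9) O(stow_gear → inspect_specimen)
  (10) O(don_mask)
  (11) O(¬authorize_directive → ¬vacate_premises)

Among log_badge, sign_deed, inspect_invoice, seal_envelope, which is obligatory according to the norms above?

seal_envelope

Premise 10 states O(don_mask) outright.
From O(don_mask) and premise 5, O(don_mask → vacate_premises), we obtain O(vacate_premises).
Premise 11 is O(¬authorize_directive → ¬vacate_premises); contrapositively O(vacate_premises → authorize_directive). Since O(vacate_premises) holds, K gives O(authorize_directive).
Premise 2 is O(sign_deed → ¬authorize_directive); contrapositively O(authorize_directive → ¬sign_deed). Since O(authorize_directive) holds, K gives O(¬sign_deed).
Premise 4 is O(inspect_specimen → sign_deed); contrapositively O(¬sign_deed → ¬inspect_specimen). Since O(¬sign_deed) holds, K gives O(¬inspect_specimen).
The contrapositive of premise 9 (O(stow_gear → inspect_specimen)) is O(¬inspect_specimen → ¬stow_gear), and O(¬inspect_specimen) is already established, so O(¬stow_gear).
With premise 3, O(¬stow_gear → seal_envelope), the K-axiom yields O(seal_envelope).
So O(seal_envelope) holds — seal_envelope is obligatory. None of the other listed options is made obligatory by any chain of premises.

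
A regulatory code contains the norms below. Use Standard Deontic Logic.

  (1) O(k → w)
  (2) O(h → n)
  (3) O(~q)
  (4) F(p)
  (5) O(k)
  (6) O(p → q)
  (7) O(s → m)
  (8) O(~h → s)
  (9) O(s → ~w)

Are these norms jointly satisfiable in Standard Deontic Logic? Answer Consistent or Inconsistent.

Premise 6 is O(p → q), but O(p) is not derivable from the premises, so it does not yield O(q).
So O(q) is not derivable, and the apparent clash with O(~q) does not arise.
A world satisfying every obligation exists (e.g. h=true, k=true, m=false, n=true, p=false, q=false, s=false, w=true); no atom is both obligatory and forbidden, so the set is consistent.

Consistent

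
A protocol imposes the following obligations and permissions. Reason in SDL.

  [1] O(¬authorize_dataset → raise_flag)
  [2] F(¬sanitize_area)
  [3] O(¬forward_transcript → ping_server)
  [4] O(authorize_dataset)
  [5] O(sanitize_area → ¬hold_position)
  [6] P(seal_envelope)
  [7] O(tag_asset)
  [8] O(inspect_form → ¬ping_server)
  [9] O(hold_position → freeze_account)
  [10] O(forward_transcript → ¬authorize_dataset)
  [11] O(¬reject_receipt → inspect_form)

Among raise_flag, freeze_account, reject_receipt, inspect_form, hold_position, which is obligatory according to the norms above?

Premise 4 states O(authorize_dataset) outright.
The contrapositive of premise 10 (O(forward_transcript → ¬authorize_dataset)) is O(authorize_dataset → ¬forward_transcript), and O(authorize_dataset) is already established, so O(¬forward_transcript).
Applying K to premise 3 (O(¬forward_transcript → ping_server)) and O(¬forward_transcript) yields O(ping_server).
The contrapositive of premise 8 (O(inspect_form → ¬ping_server)) is O(ping_server → ¬inspect_form), and O(ping_server) is already established, so O(¬inspect_form).
Premise 11, O(¬reject_receipt → inspect_form), contraposes to O(¬inspect_form → reject_receipt); with O(¬inspect_form) we get O(reject_receipt).
So O(reject_receipt) holds — reject_receipt is obligatory. None of the other listed options is made obligatory by any chain of premises.

reject_receipt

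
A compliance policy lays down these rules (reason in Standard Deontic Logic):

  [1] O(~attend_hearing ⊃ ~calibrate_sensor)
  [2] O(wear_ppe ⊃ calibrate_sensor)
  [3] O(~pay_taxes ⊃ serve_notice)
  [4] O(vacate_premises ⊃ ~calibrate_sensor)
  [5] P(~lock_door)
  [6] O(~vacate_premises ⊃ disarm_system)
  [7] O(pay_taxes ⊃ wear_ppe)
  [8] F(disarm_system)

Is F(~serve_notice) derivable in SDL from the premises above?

Yes

Premise 8 is F(disarm_system), i.e. O(~disarm_system).
The contrapositive of premise 6 (O(~vacate_premises ⊃ disarm_system)) is O(~disarm_system ⊃ vacate_premises), and O(~disarm_system) is already established, so O(vacate_premises).
With premise 4, O(vacate_premises ⊃ ~calibrate_sensor), the K-axiom yields O(~calibrate_sensor).
Premise 2, O(wear_ppe ⊃ calibrate_sensor), contraposes to O(~calibrate_sensor ⊃ ~wear_ppe); with O(~calibrate_sensor) we get O(~wear_ppe).
Premise 7 is O(pay_taxes ⊃ wear_ppe); contrapositively O(~wear_ppe ⊃ ~pay_taxes). Since O(~wear_ppe) holds, K gives O(~pay_taxes).
With premise 3, O(~pay_taxes ⊃ serve_notice), the K-axiom yields O(serve_notice).
Premises 1, 5 do not contribute to this derivation.
So O(serve_notice) holds, i.e. F(~serve_notice). The claim follows.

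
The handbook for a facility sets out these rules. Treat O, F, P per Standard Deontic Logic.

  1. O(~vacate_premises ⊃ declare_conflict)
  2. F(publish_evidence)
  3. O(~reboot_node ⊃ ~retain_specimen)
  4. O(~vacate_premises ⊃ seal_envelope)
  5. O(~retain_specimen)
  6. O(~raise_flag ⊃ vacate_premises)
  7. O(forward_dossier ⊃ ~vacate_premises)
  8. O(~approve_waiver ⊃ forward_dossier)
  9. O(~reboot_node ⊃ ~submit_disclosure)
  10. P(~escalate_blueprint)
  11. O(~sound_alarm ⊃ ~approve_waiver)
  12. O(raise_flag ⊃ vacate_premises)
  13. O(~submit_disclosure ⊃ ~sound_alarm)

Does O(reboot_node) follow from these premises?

Yes

Premises 6 and 12 cover both cases: O(~raise_flag ⊃ vacate_premises) and O(raise_flag ⊃ vacate_premises). Since ~raise_flag ∨ raise_flag is a tautology, O(vacate_premises) follows.
Premise 7 is O(forward_dossier ⊃ ~vacate_premises); contrapositively O(vacate_premises ⊃ ~forward_dossier). Since O(vacate_premises) holds, K gives O(~forward_dossier).
Premise 8, O(~approve_waiver ⊃ forward_dossier), contraposes to O(~forward_dossier ⊃ approve_waiver); with O(~forward_dossier) we get O(approve_waiver).
Premise 11 is O(~sound_alarm ⊃ ~approve_waiver); contrapositively O(approve_waiver ⊃ sound_alarm). Since O(approve_waiver) holds, K gives O(sound_alarm).
Premise 13 is O(~submit_disclosure ⊃ ~sound_alarm); contrapositively O(sound_alarm ⊃ submit_disclosure). Since O(sound_alarm) holds, K gives O(submit_disclosure).
The contrapositive of premise 9 (O(~reboot_node ⊃ ~submit_disclosure)) is O(submit_disclosure ⊃ reboot_node), and O(submit_disclosure) is already established, so O(reboot_node).
Premises 1, 2, 3, 4, 5, 10 do not contribute to this derivation.
So O(reboot_node) follows.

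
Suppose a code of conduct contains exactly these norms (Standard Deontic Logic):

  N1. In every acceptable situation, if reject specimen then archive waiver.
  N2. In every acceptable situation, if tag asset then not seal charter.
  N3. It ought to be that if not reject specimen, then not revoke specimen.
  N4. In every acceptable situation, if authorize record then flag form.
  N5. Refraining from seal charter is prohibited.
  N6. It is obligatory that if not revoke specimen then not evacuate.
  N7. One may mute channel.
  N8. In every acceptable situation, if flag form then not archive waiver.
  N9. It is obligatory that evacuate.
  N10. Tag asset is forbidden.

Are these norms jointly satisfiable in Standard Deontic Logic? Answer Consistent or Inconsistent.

Premise 2 is O(tag_asset → ¬seal_charter), but O(tag_asset) is not derivable from the premises, so it does not yield O(¬seal_charter).
So O(¬seal_charter) is not derivable, and the apparent clash with O(seal_charter) does not arise.
A world satisfying every obligation exists (e.g. archive_waiver=true, authorize_record=false, evacuate=true, flag_form=false, mute_channel=false, reject_specimen=true, revoke_specimen=true, seal_charter=true, tag_asset=false); no atom is both obligatory and forbidden, so the set is consistent.

Consistent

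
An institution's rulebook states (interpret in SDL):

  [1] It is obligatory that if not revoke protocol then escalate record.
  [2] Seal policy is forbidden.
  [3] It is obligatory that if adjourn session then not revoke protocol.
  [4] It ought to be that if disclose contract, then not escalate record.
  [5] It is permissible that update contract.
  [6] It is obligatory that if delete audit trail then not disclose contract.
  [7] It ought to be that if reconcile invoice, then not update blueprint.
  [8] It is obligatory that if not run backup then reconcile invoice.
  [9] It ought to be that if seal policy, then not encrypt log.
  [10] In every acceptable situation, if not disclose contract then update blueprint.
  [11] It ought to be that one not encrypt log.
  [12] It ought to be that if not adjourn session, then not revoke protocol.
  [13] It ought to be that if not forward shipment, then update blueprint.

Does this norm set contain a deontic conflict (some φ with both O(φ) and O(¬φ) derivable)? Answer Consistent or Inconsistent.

Premise 9 is O(seal_policy → ¬encrypt_log); even if O(¬encrypt_log) held, inferring O(seal_policy) would be affirming the consequent — invalid.
So O(seal_policy) is not derivable, and the apparent clash with O(¬seal_policy) does not arise.
A world satisfying every obligation exists (e.g. adjourn_session=false, delete_audit_trail=false, disclose_contract=false, encrypt_log=false, escalate_record=true, forward_shipment=false, reconcile_invoice=false, revoke_protocol=false, run_backup=true, seal_policy=false, update_blueprint=true, update_contract=false); no atom is both obligatory and forbidden, so the set is consistent.

Consistent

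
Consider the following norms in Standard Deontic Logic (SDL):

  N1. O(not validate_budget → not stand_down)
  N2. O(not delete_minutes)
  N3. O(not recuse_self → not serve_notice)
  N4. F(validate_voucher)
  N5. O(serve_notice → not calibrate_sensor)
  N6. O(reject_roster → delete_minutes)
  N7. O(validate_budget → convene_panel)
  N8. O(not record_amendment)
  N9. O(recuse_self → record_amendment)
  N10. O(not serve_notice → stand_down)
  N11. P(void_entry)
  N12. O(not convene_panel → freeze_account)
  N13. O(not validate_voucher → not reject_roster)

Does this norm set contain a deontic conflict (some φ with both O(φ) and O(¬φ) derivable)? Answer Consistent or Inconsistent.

Consistent

Premise 6 is O(reject_roster → delete_minutes), but O(reject_roster) is not derivable from the premises, so it does not yield O(delete_minutes).
So O(delete_minutes) is not derivable, and the apparent clash with O(not delete_minutes) does not arise.
A world satisfying every obligation exists (e.g. calibrate_sensor=false, convene_panel=true, delete_minutes=false, freeze_account=false, record_amendment=false, recuse_self=false, reject_roster=false, serve_notice=false, stand_down=true, validate_budget=true, validate_voucher=false, void_entry=false); no atom is both obligatory and forbidden, so the set is consistent.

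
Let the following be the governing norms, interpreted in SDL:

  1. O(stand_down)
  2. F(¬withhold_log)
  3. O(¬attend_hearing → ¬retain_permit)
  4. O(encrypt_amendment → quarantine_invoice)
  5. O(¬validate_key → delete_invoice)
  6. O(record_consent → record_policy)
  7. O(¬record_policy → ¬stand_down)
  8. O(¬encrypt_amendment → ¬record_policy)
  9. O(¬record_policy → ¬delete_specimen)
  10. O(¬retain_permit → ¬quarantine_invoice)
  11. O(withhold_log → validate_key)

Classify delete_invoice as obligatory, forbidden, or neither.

Neither

Premise 5 is O(¬validate_key → delete_invoice), but O(¬validate_key) is not derivable from the premises, so it does not yield O(delete_invoice).
No premise or chain of K-axiom applications forces O(delete_invoice), and none forces O(¬delete_invoice). So delete_invoice is neither obligatory nor forbidden under these norms.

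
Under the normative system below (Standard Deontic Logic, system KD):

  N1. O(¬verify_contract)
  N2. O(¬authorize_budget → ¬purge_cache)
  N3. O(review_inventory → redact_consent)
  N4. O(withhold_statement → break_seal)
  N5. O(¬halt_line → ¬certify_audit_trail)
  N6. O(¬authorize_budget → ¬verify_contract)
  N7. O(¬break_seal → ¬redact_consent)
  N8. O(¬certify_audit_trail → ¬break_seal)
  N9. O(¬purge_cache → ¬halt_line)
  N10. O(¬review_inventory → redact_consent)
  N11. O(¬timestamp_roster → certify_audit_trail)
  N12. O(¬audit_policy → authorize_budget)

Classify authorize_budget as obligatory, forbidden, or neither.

Obligatory

Premises 10 and 3 cover both cases: O(¬review_inventory → redact_consent) and O(review_inventory → redact_consent). Since ¬review_inventory ∨ review_inventory is a tautology, O(redact_consent) follows.
Premise 7, O(¬break_seal → ¬redact_consent), contraposes to O(redact_consent → break_seal); with O(redact_consent) we get O(break_seal).
Premise 8 is O(¬certify_audit_trail → ¬break_seal); contrapositively O(break_seal → certify_audit_trail). Since O(break_seal) holds, K gives O(certify_audit_trail).
Premise 5 is O(¬halt_line → ¬certify_audit_trail); contrapositively O(certify_audit_trail → halt_line). Since O(certify_audit_trail) holds, K gives O(halt_line).
The contrapositive of premise 9 (O(¬purge_cache → ¬halt_line)) is O(halt_line → purge_cache), and O(halt_line) is already established, so O(purge_cache).
Premise 2, O(¬authorize_budget → ¬purge_cache), contraposes to O(purge_cache → authorize_budget); with O(purge_cache) we get O(authorize_budget).
Premises 1, 4, 6, 11, 12 do not contribute to this derivation.
Hence authorize_budget is obligatory.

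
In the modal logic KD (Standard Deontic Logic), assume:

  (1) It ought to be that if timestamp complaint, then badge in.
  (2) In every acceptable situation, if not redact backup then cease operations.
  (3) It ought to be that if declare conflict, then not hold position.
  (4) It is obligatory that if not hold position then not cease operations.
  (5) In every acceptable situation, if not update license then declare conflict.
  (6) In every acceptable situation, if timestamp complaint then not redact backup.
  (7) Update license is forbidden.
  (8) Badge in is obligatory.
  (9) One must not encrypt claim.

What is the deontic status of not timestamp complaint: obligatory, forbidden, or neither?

Premise 7, F(update_license), is equivalent to O(¬update_license).
Applying K to premise 5 (O(¬update_license → declare_conflict)) and O(¬update_license) yields O(declare_conflict).
Premise 3 is O(declare_conflict → ¬hold_position); since O(declare_conflict), deontic closure gives O(¬hold_position).
Applying K to premise 4 (O(¬hold_position → ¬cease_operations)) and O(¬hold_position) yields O(¬cease_operations).
Premise 2, O(¬redact_backup → cease_operations), contraposes to O(¬cease_operations → redact_backup); with O(¬cease_operations) we get O(redact_backup).
Premise 6 is O(timestamp_complaint → ¬redact_backup); contrapositively O(redact_backup → ¬timestamp_complaint). Since O(redact_backup) holds, K gives O(¬timestamp_complaint).
Premises 1, 8, 9 do not contribute to this derivation.
Hence ¬timestamp_complaint is obligatory.

Obligatory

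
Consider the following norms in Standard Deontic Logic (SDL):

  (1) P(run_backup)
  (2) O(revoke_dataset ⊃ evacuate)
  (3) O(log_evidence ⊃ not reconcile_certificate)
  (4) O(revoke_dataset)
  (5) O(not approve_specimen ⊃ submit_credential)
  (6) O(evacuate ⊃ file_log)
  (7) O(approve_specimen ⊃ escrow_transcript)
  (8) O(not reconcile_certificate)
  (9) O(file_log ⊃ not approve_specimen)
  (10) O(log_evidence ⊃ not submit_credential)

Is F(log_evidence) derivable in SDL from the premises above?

From premise 4 we have O(revoke_dataset).
Premise 2 is O(revoke_dataset ⊃ evacuate); since O(revoke_dataset), deontic closure gives O(evacuate).
From O(evacuate) and premise 6, O(evacuate ⊃ file_log), we obtain O(file_log).
Applying K to premise 9 (O(file_log ⊃ not approve_specimen)) and O(file_log) yields O(not approve_specimen).
Premise 5 is O(not approve_specimen ⊃ submit_credential); since O(not approve_specimen), deontic closure gives O(submit_credential).
Premise 10, O(log_evidence ⊃ not submit_credential), contraposes to O(submit_credential ⊃ not log_evidence); with O(submit_credential) we get O(not log_evidence).
Premises 1, 3, 7, 8 do not contribute to this derivation.
So O(not log_evidence) holds, i.e. F(log_evidence). The claim follows.

Yes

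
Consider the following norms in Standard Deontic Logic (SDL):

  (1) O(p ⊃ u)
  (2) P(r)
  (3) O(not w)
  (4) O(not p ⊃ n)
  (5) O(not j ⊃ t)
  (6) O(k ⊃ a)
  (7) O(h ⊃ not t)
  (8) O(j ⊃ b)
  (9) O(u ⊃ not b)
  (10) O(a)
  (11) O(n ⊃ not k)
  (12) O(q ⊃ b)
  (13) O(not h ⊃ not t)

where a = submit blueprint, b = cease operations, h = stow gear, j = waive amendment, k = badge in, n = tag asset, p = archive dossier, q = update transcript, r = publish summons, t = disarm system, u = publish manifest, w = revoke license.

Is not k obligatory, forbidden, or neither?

Obligatory

Premises 13 and 7 are O(not h ⊃ not t) and O(h ⊃ not t); every ideal world satisfies not h or h, so in either case not t holds — hence O(not t).
The contrapositive of premise 5 (O(not j ⊃ t)) is O(not t ⊃ j), and O(not t) is already established, so O(j).
Premise 8 is O(j ⊃ b); since O(j), deontic closure gives O(b).
Premise 9 is O(u ⊃ not b); contrapositively O(b ⊃ not u). Since O(b) holds, K gives O(not u).
The contrapositive of premise 1 (O(p ⊃ u)) is O(not u ⊃ not p), and O(not u) is already established, so O(not p).
Premise 4 is O(not p ⊃ n); since O(not p), deontic closure gives O(n).
From O(n) and premise 11, O(n ⊃ not k), we obtain O(not k).
Premises 2, 3, 6, 10, 12 do not contribute to this derivation.
Hence not k is obligatory.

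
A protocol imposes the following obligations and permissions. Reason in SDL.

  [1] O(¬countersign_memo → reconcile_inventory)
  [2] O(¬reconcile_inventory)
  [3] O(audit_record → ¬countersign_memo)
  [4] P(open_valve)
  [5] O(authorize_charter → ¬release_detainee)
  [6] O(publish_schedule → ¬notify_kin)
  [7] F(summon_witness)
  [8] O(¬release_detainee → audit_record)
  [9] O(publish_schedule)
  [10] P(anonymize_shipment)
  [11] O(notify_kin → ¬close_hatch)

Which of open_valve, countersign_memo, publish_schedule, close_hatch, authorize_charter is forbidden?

Premise 2 gives O(¬reconcile_inventory).
Premise 1, O(¬countersign_memo → reconcile_inventory), contraposes to O(¬reconcile_inventory → countersign_memo); with O(¬reconcile_inventory) we get O(countersign_memo).
Premise 3, O(audit_record → ¬countersign_memo), contraposes to O(countersign_memo → ¬audit_record); with O(countersign_memo) we get O(¬audit_record).
The contrapositive of premise 8 (O(¬release_detainee → audit_record)) is O(¬audit_record → release_detainee), and O(¬audit_record) is already established, so O(release_detainee).
Premise 5 is O(authorize_charter → ¬release_detainee); contrapositively O(release_detainee → ¬authorize_charter). Since O(release_detainee) holds, K gives O(¬authorize_charter).
So O(¬authorize_charter) holds, i.e. authorize_charter is forbidden. None of the other listed options is forbidden under the premises.

authorize_charter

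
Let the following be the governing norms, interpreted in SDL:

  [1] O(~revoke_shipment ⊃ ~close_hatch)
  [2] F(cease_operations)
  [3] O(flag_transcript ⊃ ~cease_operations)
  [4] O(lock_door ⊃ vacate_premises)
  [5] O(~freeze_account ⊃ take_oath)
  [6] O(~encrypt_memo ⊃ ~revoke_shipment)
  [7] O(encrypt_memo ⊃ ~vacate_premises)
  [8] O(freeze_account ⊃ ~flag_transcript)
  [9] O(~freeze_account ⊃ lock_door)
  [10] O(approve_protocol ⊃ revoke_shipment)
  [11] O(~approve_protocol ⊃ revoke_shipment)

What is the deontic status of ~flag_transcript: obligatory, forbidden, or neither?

Obligatory

By case analysis on ~approve_protocol: premise 11 gives O(~approve_protocol ⊃ revoke_shipment) and premise 10 gives O(approve_protocol ⊃ revoke_shipment), so O(revoke_shipment) either way.
Premise 6, O(~encrypt_memo ⊃ ~revoke_shipment), contraposes to O(revoke_shipment ⊃ encrypt_memo); with O(revoke_shipment) we get O(encrypt_memo).
With premise 7, O(encrypt_memo ⊃ ~vacate_premises), the K-axiom yields O(~vacate_premises).
Premise 4 is O(lock_door ⊃ vacate_premises); contrapositively O(~vacate_premises ⊃ ~lock_door). Since O(~vacate_premises) holds, K gives O(~lock_door).
Premise 9, O(~freeze_account ⊃ lock_door), contraposes to O(~lock_door ⊃ freeze_account); with O(~lock_door) we get O(freeze_account).
With premise 8, O(freeze_account ⊃ ~flag_transcript), the K-axiom yields O(~flag_transcript).
Premises 1, 2, 3, 5 do not contribute to this derivation.
Hence ~flag_transcript is obligatory.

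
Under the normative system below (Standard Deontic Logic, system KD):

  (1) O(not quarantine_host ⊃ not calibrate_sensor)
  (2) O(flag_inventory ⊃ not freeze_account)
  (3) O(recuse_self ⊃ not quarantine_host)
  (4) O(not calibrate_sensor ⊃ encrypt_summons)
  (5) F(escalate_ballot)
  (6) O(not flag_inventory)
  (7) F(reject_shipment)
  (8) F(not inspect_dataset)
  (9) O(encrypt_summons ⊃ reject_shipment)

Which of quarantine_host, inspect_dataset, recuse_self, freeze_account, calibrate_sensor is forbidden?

recuse_self

Premise 7 is F(reject_shipment), i.e. O(not reject_shipment).
Premise 9 is O(encrypt_summons ⊃ reject_shipment); contrapositively O(not reject_shipment ⊃ not encrypt_summons). Since O(not reject_shipment) holds, K gives O(not encrypt_summons).
Premise 4, O(not calibrate_sensor ⊃ encrypt_summons), contraposes to O(not encrypt_summons ⊃ calibrate_sensor); with O(not encrypt_summons) we get O(calibrate_sensor).
The contrapositive of premise 1 (O(not quarantine_host ⊃ not calibrate_sensor)) is O(calibrate_sensor ⊃ quarantine_host), and O(calibrate_sensor) is already established, so O(quarantine_host).
The contrapositive of premise 3 (O(recuse_self ⊃ not quarantine_host)) is O(quarantine_host ⊃ not recuse_self), and O(quarantine_host) is already established, so O(not recuse_self).
So O(not recuse_self) holds, i.e. recuse_self is forbidden. None of the other listed options is forbidden under the premises.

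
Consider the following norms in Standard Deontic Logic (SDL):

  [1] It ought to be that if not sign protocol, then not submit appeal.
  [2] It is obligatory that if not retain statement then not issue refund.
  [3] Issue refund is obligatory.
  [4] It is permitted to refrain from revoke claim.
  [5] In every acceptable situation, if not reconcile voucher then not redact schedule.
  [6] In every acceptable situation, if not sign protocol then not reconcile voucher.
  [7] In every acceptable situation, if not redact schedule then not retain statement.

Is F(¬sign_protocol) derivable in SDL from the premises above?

Premise 3 gives O(issue_refund).
Premise 2, O(¬retain_statement → ¬issue_refund), contraposes to O(issue_refund → retain_statement); with O(issue_refund) we get O(retain_statement).
Premise 7, O(¬redact_schedule → ¬retain_statement), contraposes to O(retain_statement → redact_schedule); with O(retain_statement) we get O(redact_schedule).
The contrapositive of premise 5 (O(¬reconcile_voucher → ¬redact_schedule)) is O(redact_schedule → reconcile_voucher), and O(redact_schedule) is already established, so O(reconcile_voucher).
The contrapositive of premise 6 (O(¬sign_protocol → ¬reconcile_voucher)) is O(reconcile_voucher → sign_protocol), and O(reconcile_voucher) is already established, so O(sign_protocol).
Premises 1, 4 do not contribute to this derivation.
So O(sign_protocol) holds, i.e. F(¬sign_protocol). The claim follows.

Yes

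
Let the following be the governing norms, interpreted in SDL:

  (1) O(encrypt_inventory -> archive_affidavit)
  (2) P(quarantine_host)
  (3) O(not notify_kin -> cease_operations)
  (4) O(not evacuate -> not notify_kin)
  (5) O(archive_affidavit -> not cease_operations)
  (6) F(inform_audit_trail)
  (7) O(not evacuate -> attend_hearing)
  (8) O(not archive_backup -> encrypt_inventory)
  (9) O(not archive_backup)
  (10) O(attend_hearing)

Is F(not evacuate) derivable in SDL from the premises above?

Premise 9 states O(not archive_backup) outright.
From O(not archive_backup) and premise 8, O(not archive_backup -> encrypt_inventory), we obtain O(encrypt_inventory).
Applying K to premise 1 (O(encrypt_inventory -> archive_affidavit)) and O(encrypt_inventory) yields O(archive_affidavit).
Applying K to premise 5 (O(archive_affidavit -> not cease_operations)) and O(archive_affidavit) yields O(not cease_operations).
Premise 3 is O(not notify_kin -> cease_operations); contrapositively O(not cease_operations -> notify_kin). Since O(not cease_operations) holds, K gives O(notify_kin).
The contrapositive of premise 4 (O(not evacuate -> not notify_kin)) is O(notify_kin -> evacuate), and O(notify_kin) is already established, so O(evacuate).
Premises 2, 6, 7, 10 do not contribute to this derivation.
So O(evacuate) holds, i.e. F(not evacuate). The claim follows.

Yes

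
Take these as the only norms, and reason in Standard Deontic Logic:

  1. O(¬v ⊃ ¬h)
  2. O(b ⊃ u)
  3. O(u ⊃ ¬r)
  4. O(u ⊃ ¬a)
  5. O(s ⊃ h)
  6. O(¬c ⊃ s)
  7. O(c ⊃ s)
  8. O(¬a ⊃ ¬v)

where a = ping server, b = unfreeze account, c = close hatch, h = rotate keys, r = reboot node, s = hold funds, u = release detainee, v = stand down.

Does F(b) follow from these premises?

Yes

Premises 7 and 6 cover both cases: O(c ⊃ s) and O(¬c ⊃ s). Since c ∨ ¬c is a tautology, O(s) follows.
From O(s) and premise 5, O(s ⊃ h), we obtain O(h).
Premise 1 is O(¬v ⊃ ¬h); contrapositively O(h ⊃ v). Since O(h) holds, K gives O(v).
Premise 8, O(¬a ⊃ ¬v), contraposes to O(v ⊃ a); with O(v) we get O(a).
Premise 4, O(u ⊃ ¬a), contraposes to O(a ⊃ ¬u); with O(a) we get O(¬u).
Premise 2 is O(b ⊃ u); contrapositively O(¬u ⊃ ¬b). Since O(¬u) holds, K gives O(¬b).
Premise 3 does not contribute to this derivation.
So O(¬b) holds, i.e. F(b). The claim follows.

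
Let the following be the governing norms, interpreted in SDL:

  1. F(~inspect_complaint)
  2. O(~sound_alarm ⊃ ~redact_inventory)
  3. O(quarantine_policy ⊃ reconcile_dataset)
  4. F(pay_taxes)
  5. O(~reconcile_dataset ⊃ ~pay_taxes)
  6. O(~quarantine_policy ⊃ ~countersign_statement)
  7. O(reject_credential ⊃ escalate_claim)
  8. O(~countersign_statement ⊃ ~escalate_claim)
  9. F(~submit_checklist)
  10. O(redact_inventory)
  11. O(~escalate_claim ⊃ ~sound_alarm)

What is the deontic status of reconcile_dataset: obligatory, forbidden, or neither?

Premise 10 gives O(redact_inventory).
Premise 2, O(~sound_alarm ⊃ ~redact_inventory), contraposes to O(redact_inventory ⊃ sound_alarm); with O(redact_inventory) we get O(sound_alarm).
The contrapositive of premise 11 (O(~escalate_claim ⊃ ~sound_alarm)) is O(sound_alarm ⊃ escalate_claim), and O(sound_alarm) is already established, so O(escalate_claim).
Premise 8 is O(~countersign_statement ⊃ ~escalate_claim); contrapositively O(escalate_claim ⊃ countersign_statement). Since O(escalate_claim) holds, K gives O(countersign_statement).
Premise 6, O(~quarantine_policy ⊃ ~countersign_statement), contraposes to O(countersign_statement ⊃ quarantine_policy); with O(countersign_statement) we get O(quarantine_policy).
With premise 3, O(quarantine_policy ⊃ reconcile_dataset), the K-axiom yields O(reconcile_dataset).
Premises 1, 4, 5, 7, 9 do not contribute to this derivation.
Hence reconcile_dataset is obligatory.

Obligatory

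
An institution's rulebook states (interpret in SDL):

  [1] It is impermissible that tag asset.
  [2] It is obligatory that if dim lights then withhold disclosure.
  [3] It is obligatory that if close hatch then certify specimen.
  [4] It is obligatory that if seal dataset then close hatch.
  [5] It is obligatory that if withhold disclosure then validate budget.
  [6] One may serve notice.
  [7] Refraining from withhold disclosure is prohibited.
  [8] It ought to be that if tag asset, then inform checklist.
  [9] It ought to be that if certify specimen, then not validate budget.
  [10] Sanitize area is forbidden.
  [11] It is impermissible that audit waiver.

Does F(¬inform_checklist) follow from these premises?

Premise 8 is O(tag_asset → inform_checklist), but O(tag_asset) is not derivable from the premises, so it does not yield O(inform_checklist).
No other premise forces O(inform_checklist). An ideal world satisfying every premise can still have ¬inform_checklist true, so F(¬inform_checklist) is not derivable.

No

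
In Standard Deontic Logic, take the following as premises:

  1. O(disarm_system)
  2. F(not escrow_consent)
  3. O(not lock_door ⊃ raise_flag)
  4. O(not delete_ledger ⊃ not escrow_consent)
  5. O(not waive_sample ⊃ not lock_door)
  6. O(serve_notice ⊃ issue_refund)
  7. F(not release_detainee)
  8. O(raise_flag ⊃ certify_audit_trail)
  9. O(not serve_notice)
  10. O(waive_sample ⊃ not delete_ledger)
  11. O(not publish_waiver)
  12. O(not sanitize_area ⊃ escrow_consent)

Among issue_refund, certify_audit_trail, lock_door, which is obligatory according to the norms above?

F(not escrow_consent) at premise 2 means O(escrow_consent).
Premise 4 is O(not delete_ledger ⊃ not escrow_consent); contrapositively O(escrow_consent ⊃ delete_ledger). Since O(escrow_consent) holds, K gives O(delete_ledger).
Premise 10, O(waive_sample ⊃ not delete_ledger), contraposes to O(delete_ledger ⊃ not waive_sample); with O(delete_ledger) we get O(not waive_sample).
Applying K to premise 5 (O(not waive_sample ⊃ not lock_door)) and O(not waive_sample) yields O(not lock_door).
From O(not lock_door) and premise 3, O(not lock_door ⊃ raise_flag), we obtain O(raise_flag).
Premise 8 is O(raise_flag ⊃ certify_audit_trail); since O(raise_flag), deontic closure gives O(certify_audit_trail).
So O(certify_audit_trail) holds — certify_audit_trail is obligatory. None of the other listed options is made obligatory by any chain of premises.

certify_audit_trail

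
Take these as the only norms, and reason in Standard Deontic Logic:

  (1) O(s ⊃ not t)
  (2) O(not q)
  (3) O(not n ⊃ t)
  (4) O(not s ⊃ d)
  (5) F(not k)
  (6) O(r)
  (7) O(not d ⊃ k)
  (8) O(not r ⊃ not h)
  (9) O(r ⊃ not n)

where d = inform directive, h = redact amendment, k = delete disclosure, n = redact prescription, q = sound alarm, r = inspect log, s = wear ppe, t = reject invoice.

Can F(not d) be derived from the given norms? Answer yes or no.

From premise 6 we have O(r).
With premise 9, O(r ⊃ not n), the K-axiom yields O(not n).
Applying K to premise 3 (O(not n ⊃ t)) and O(not n) yields O(t).
Premise 1, O(s ⊃ not t), contraposes to O(t ⊃ not s); with O(t) we get O(not s).
From O(not s) and premise 4, O(not s ⊃ d), we obtain O(d).
Premises 2, 5, 7, 8 do not contribute to this derivation.
So O(d) holds, i.e. F(not d). The claim follows.

Yes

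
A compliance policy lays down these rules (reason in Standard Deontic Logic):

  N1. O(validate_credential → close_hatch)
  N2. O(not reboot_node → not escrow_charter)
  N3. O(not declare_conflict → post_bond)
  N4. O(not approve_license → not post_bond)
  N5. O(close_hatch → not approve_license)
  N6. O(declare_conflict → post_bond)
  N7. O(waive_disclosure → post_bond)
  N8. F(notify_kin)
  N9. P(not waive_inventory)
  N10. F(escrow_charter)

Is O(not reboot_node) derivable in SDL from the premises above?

No

Premise 2 is O(not reboot_node → not escrow_charter); even if O(not escrow_charter) held, inferring O(not reboot_node) would be affirming the consequent — invalid.
No other premise forces O(not reboot_node). An ideal world satisfying every premise can still have not reboot_node false, so O(not reboot_node) is not derivable.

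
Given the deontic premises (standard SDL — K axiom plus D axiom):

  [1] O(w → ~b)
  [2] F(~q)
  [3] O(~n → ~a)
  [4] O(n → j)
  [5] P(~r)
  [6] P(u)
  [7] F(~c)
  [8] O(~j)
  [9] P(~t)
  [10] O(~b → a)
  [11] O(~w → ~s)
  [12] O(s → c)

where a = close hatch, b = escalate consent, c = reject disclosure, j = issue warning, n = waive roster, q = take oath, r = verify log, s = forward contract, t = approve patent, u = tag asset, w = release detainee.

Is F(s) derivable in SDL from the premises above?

Premise 8 gives O(~j).
The contrapositive of premise 4 (O(n → j)) is O(~j → ~n), and O(~j) is already established, so O(~n).
Premise 3 is O(~n → ~a); since O(~n), deontic closure gives O(~a).
The contrapositive of premise 10 (O(~b → a)) is O(~a → b), and O(~a) is already established, so O(b).
Premise 1 is O(w → ~b); contrapositively O(b → ~w). Since O(b) holds, K gives O(~w).
With premise 11, O(~w → ~s), the K-axiom yields O(~s).
Premises 2, 5, 6, 7, 9, 12 do not contribute to this derivation.
So O(~s) holds, i.e. F(s). The claim follows.

Yes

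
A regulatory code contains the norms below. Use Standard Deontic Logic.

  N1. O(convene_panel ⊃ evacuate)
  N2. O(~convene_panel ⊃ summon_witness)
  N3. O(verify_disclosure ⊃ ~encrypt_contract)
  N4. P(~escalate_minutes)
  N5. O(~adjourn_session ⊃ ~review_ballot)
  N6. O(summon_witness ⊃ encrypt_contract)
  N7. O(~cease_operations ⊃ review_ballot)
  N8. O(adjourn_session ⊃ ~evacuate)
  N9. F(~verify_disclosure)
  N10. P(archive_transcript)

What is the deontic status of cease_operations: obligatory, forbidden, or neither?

Obligatory

F(~verify_disclosure) at premise 9 means O(verify_disclosure).
Premise 3 is O(verify_disclosure ⊃ ~encrypt_contract); since O(verify_disclosure), deontic closure gives O(~encrypt_contract).
The contrapositive of premise 6 (O(summon_witness ⊃ encrypt_contract)) is O(~encrypt_contract ⊃ ~summon_witness), and O(~encrypt_contract) is already established, so O(~summon_witness).
Premise 2 is O(~convene_panel ⊃ summon_witness); contrapositively O(~summon_witness ⊃ convene_panel). Since O(~summon_witness) holds, K gives O(convene_panel).
With premise 1, O(convene_panel ⊃ evacuate), the K-axiom yields O(evacuate).
Premise 8 is O(adjourn_session ⊃ ~evacuate); contrapositively O(evacuate ⊃ ~adjourn_session). Since O(evacuate) holds, K gives O(~adjourn_session).
With premise 5, O(~adjourn_session ⊃ ~review_ballot), the K-axiom yields O(~review_ballot).
The contrapositive of premise 7 (O(~cease_operations ⊃ review_ballot)) is O(~review_ballot ⊃ cease_operations), and O(~review_ballot) is already established, so O(cease_operations).
Premises 4, 10 do not contribute to this derivation.
Hence cease_operations is obligatory.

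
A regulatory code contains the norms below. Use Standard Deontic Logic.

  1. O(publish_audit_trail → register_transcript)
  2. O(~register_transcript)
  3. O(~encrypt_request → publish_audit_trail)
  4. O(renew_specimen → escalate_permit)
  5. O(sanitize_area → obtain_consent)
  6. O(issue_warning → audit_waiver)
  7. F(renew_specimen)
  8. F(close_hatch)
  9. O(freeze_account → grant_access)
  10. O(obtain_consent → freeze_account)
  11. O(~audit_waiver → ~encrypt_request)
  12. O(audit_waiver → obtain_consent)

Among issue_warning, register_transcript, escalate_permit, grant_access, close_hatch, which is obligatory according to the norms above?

Premise 2 states O(~register_transcript) outright.
The contrapositive of premise 1 (O(publish_audit_trail → register_transcript)) is O(~register_transcript → ~publish_audit_trail), and O(~register_transcript) is already established, so O(~publish_audit_trail).
Premise 3, O(~encrypt_request → publish_audit_trail), contraposes to O(~publish_audit_trail → encrypt_request); with O(~publish_audit_trail) we get O(encrypt_request).
Premise 11, O(~audit_waiver → ~encrypt_request), contraposes to O(encrypt_request → audit_waiver); with O(encrypt_request) we get O(audit_waiver).
Applying K to premise 12 (O(audit_waiver → obtain_consent)) and O(audit_waiver) yields O(obtain_consent).
From O(obtain_consent) and premise 10, O(obtain_consent → freeze_account), we obtain O(freeze_account).
With premise 9, O(freeze_account → grant_access), the K-axiom yields O(grant_access).
So O(grant_access) holds — grant_access is obligatory. None of the other listed options is made obligatory by any chain of premises.

grant_access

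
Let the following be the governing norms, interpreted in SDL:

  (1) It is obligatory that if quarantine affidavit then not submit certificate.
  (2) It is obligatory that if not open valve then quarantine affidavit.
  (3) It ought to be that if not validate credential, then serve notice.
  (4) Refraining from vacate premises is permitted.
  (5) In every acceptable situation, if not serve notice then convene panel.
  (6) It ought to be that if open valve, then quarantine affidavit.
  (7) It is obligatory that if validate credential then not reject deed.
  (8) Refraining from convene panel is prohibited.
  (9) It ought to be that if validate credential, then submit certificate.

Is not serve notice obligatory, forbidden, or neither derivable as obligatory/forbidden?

Forbidden

By case analysis on ¬open_valve: premise 2 gives O(¬open_valve → quarantine_affidavit) and premise 6 gives O(open_valve → quarantine_affidavit), so O(quarantine_affidavit) either way.
From O(quarantine_affidavit) and premise 1, O(quarantine_affidavit → ¬submit_certificate), we obtain O(¬submit_certificate).
Premise 9, O(validate_credential → submit_certificate), contraposes to O(¬submit_certificate → ¬validate_credential); with O(¬submit_certificate) we get O(¬validate_credential).
From O(¬validate_credential) and premise 3, O(¬validate_credential → serve_notice), we obtain O(serve_notice).
Premises 4, 5, 7, 8 do not contribute to this derivation.
Thus O(serve_notice), which is F(¬serve_notice): ¬serve_notice is forbidden.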